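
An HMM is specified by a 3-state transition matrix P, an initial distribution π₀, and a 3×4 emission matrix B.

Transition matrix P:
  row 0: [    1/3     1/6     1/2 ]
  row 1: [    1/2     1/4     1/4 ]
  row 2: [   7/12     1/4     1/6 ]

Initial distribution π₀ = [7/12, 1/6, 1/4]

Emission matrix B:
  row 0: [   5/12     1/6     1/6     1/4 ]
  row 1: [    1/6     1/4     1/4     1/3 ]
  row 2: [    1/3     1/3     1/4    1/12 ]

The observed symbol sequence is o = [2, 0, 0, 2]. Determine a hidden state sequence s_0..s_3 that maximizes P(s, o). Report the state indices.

path = [0, 2, 0, 2]

t=0: δ = [9.722e-02, 4.167e-02, 6.250e-02]  (obs o_0=2)
t=1: δ = [1.519e-02, 2.701e-03, 1.620e-02]  ψ = [2, 0, 0]  (obs o_1=0)
t=2: δ = [3.938e-03, 6.752e-04, 2.532e-03]  ψ = [2, 2, 0]  (obs o_2=0)
t=3: δ = [2.462e-04, 1.641e-04, 4.923e-04]  ψ = [2, 0, 0]  (obs o_3=2)
backtrack: best end state = 2; path = [0, 2, 0, 2]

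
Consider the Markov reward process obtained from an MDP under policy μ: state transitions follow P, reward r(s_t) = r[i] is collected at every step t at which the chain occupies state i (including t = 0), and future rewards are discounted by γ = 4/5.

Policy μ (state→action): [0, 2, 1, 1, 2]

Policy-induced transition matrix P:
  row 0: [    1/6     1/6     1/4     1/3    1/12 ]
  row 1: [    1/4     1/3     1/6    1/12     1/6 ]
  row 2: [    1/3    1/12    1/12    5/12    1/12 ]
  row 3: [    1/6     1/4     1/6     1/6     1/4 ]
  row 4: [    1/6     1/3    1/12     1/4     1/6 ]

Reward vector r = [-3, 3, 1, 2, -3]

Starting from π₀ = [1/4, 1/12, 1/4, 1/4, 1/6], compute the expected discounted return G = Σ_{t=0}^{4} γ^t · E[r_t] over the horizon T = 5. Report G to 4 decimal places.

G = 0.3196

t=0: π = [0.2500, 0.0833, 0.2500, 0.2500, 0.1667], E[r] = -0.2500, γ^t·E[r] = -0.250000, running G = -0.250000
t=1: π = [0.2153, 0.2083, 0.1528, 0.2778, 0.1458], E[r] = 0.2500, γ^t·E[r] = 0.200000, running G = -0.050000
t=2: π = [0.2095, 0.2361, 0.1597, 0.2355, 0.1591], E[r] = 0.2332, γ^t·E[r] = 0.149259, running G = 0.099259
t=3: π = [0.2130, 0.2389, 0.1576, 0.2351, 0.1555], E[r] = 0.2389, γ^t·E[r] = 0.122296, running G = 0.221556
t=4: π = [0.2128, 0.2389, 0.1583, 0.2346, 0.1554], E[r] = 0.2395, γ^t·E[r] = 0.098089, running G = 0.319644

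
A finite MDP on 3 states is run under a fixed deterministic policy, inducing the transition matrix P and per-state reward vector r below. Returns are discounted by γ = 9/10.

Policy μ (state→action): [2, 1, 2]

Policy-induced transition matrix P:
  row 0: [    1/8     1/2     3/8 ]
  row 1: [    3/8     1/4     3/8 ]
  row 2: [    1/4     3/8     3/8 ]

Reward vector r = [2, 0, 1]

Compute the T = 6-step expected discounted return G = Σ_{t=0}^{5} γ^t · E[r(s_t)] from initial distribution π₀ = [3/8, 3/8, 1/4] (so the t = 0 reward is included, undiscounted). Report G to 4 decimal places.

t=0: π = [0.3750, 0.3750, 0.2500], E[r] = 1.0000, γ^t·E[r] = 1.000000, running G = 1.000000
t=1: π = [0.2500, 0.3750, 0.3750], E[r] = 0.8750, γ^t·E[r] = 0.787500, running G = 1.787500
t=2: π = [0.2656, 0.3594, 0.3750], E[r] = 0.9063, γ^t·E[r] = 0.734063, running G = 2.521563
t=3: π = [0.2617, 0.3633, 0.3750], E[r] = 0.8984, γ^t·E[r] = 0.654961, running G = 3.176523
t=4: π = [0.2627, 0.3623, 0.3750], E[r] = 0.9004, γ^t·E[r] = 0.590746, running G = 3.767270
t=5: π = [0.2625, 0.3625, 0.3750], E[r] = 0.8999, γ^t·E[r] = 0.531383, running G = 4.298653

G = 4.2987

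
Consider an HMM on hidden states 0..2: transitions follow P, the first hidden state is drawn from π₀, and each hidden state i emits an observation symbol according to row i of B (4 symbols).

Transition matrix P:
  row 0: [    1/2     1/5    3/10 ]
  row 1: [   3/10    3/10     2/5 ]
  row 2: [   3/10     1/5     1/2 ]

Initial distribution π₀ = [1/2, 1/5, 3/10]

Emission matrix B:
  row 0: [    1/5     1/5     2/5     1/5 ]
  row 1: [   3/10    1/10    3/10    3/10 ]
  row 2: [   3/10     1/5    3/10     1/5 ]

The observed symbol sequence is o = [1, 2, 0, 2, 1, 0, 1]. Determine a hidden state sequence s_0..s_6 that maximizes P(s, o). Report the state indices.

path = [0, 0, 2, 2, 2, 2, 2]

t=0: δ = [1.000e-01, 2.000e-02, 6.000e-02]  (obs o_0=1)
t=1: δ = [2.000e-02, 6.000e-03, 9.000e-03]  ψ = [0, 0, 0]  (obs o_1=2)
t=2: δ = [2.000e-03, 1.200e-03, 1.800e-03]  ψ = [0, 0, 0]  (obs o_2=0)
t=3: δ = [4.000e-04, 1.200e-04, 2.700e-04]  ψ = [0, 0, 2]  (obs o_3=2)
t=4: δ = [4.000e-05, 8.000e-06, 2.700e-05]  ψ = [0, 0, 2]  (obs o_4=1)
t=5: δ = [4.000e-06, 2.400e-06, 4.050e-06]  ψ = [0, 0, 2]  (obs o_5=0)
t=6: δ = [4.000e-07, 8.100e-08, 4.050e-07]  ψ = [0, 2, 2]  (obs o_6=1)
backtrack: best end state = 2; path = [0, 0, 2, 2, 2, 2, 2]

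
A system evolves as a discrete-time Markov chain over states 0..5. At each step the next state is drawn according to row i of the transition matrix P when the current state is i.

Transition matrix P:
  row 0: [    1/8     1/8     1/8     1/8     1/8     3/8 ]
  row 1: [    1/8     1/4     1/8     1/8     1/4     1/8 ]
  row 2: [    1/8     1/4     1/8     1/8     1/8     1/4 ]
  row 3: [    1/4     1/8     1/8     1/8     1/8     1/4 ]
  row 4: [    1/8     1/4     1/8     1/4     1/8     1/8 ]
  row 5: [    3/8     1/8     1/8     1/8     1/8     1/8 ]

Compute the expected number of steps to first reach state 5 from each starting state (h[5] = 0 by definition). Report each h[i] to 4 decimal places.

First-step conditioning: h[5] = 0; for i ≠ 5, h[i] = 1 + Σ_k P[i][k]·h[k].
  h[0] = 1 + 1/8·h[0] + 1/8·h[1] + 1/8·h[2] + 1/8·h[3] + 1/8·h[4]
  h[1] = 1 + 1/8·h[0] + 1/4·h[1] + 1/8·h[2] + 1/8·h[3] + 1/4·h[4]
  h[2] = 1 + 1/8·h[0] + 1/4·h[1] + 1/8·h[2] + 1/8·h[3] + 1/8·h[4]
  h[3] = 1 + 1/4·h[0] + 1/8·h[1] + 1/8·h[2] + 1/8·h[3] + 1/8·h[4]
  h[4] = 1 + 1/8·h[0] + 1/4·h[1] + 1/8·h[2] + 1/4·h[3] + 1/8·h[4]
Solving the 5×5 linear system over states ≠ 5 gives exactly h = [5632/1459, 7488/1459, 6568/1459, 6336/1459, 7360/1459, 0] (h[5] = 0 is the target).

h = [3.8602, 5.1323, 4.5017, 4.3427, 5.0446, 0.0000]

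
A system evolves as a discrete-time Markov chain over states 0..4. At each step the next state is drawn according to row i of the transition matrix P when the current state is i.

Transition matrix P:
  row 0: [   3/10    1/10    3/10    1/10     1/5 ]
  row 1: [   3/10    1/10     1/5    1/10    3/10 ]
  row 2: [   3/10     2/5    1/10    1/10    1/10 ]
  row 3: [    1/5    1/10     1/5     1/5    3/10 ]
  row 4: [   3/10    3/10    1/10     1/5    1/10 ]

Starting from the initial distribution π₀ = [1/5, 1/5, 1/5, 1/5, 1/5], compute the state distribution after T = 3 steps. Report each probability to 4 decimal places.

t=0: π = [0.2000, 0.2000, 0.2000, 0.2000, 0.2000]
t=1: π = [0.2800, 0.2000, 0.1800, 0.1400, 0.2000]
t=2: π = [0.2860, 0.1940, 0.1900, 0.1340, 0.1960]
t=3: π = [0.2866, 0.1962, 0.1900, 0.1330, 0.1942]

π = [0.2866, 0.1962, 0.1900, 0.1330, 0.1942]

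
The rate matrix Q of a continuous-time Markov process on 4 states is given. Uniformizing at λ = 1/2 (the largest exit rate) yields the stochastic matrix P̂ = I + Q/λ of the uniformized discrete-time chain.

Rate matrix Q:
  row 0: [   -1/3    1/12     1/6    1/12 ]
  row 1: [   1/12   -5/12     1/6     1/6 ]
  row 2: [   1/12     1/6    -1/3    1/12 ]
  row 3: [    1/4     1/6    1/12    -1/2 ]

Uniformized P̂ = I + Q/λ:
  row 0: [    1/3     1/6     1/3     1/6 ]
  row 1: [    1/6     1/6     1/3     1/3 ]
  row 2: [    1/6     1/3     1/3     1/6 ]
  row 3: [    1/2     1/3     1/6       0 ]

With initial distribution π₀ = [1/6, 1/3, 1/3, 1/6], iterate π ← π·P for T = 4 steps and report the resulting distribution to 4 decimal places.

π = [0.2715, 0.2472, 0.3035, 0.1779]

t=0: π = [0.1667, 0.3333, 0.3333, 0.1667]
t=1: π = [0.2500, 0.2500, 0.3056, 0.1944]
t=2: π = [0.2731, 0.2500, 0.3009, 0.1759]
t=3: π = [0.2708, 0.2461, 0.3040, 0.1790]
t=4: π = [0.2715, 0.2472, 0.3035, 0.1779]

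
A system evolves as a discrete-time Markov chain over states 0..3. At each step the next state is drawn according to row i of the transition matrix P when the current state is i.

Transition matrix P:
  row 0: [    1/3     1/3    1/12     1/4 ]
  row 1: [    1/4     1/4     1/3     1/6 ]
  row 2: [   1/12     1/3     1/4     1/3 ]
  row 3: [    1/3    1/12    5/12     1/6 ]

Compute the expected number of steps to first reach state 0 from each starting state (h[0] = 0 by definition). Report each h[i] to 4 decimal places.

h = [0.0000, 4.6667, 5.3333, 4.3333]

First-step conditioning: h[0] = 0; for i ≠ 0, h[i] = 1 + Σ_k P[i][k]·h[k].
  h[1] = 1 + 1/4·h[1] + 1/3·h[2] + 1/6·h[3]
  h[2] = 1 + 1/3·h[1] + 1/4·h[2] + 1/3·h[3]
  h[3] = 1 + 1/12·h[1] + 5/12·h[2] + 1/6·h[3]
Solving the 3×3 linear system over states ≠ 0 gives exactly h = [0, 14/3, 16/3, 13/3] (h[0] = 0 is the target).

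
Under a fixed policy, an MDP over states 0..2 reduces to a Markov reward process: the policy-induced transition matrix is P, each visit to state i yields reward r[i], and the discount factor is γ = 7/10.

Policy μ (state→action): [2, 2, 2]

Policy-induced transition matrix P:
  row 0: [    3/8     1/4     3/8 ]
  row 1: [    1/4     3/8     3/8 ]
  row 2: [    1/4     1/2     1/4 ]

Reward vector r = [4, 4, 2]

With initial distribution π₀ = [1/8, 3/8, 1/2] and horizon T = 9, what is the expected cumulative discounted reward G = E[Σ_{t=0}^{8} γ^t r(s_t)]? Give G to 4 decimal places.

t=0: π = [0.1250, 0.3750, 0.5000], E[r] = 3.0000, γ^t·E[r] = 3.000000, running G = 3.000000
t=1: π = [0.2656, 0.4219, 0.3125], E[r] = 3.3750, γ^t·E[r] = 2.362500, running G = 5.362500
t=2: π = [0.2832, 0.3809, 0.3359], E[r] = 3.3281, γ^t·E[r] = 1.630781, running G = 6.993281
t=3: π = [0.2854, 0.3816, 0.3330], E[r] = 3.3340, γ^t·E[r] = 1.143557, running G = 8.136838
t=4: π = [0.2857, 0.3810, 0.3334], E[r] = 3.3333, γ^t·E[r] = 0.800314, running G = 8.937152
t=5: π = [0.2857, 0.3810, 0.3333], E[r] = 3.3333, γ^t·E[r] = 0.560235, running G = 9.497387
t=6: π = [0.2857, 0.3810, 0.3333], E[r] = 3.3333, γ^t·E[r] = 0.392163, running G = 9.889550
t=7: π = [0.2857, 0.3810, 0.3333], E[r] = 3.3333, γ^t·E[r] = 0.274514, running G = 10.164064
t=8: π = [0.2857, 0.3810, 0.3333], E[r] = 3.3333, γ^t·E[r] = 0.192160, running G = 10.356224

G = 10.3562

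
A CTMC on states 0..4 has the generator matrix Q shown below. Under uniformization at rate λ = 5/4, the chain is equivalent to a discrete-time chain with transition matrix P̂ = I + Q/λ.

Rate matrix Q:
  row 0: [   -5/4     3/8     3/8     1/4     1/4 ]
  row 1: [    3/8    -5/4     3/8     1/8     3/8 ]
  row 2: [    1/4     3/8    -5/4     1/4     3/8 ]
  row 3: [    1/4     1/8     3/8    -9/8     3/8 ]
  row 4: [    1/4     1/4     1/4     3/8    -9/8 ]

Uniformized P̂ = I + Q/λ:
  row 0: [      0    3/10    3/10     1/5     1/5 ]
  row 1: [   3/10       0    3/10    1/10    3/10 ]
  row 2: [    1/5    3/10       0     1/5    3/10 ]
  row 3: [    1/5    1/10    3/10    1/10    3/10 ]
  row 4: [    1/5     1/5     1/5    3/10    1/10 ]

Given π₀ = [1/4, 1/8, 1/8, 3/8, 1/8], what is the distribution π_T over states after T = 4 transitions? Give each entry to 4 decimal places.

t=0: π = [0.2500, 0.1250, 0.1250, 0.3750, 0.1250]
t=1: π = [0.1625, 0.1750, 0.2500, 0.1625, 0.2500]
t=2: π = [0.1850, 0.1900, 0.2000, 0.1913, 0.2338]
t=3: π = [0.1820, 0.1814, 0.2166, 0.1853, 0.2348]
t=4: π = [0.1817, 0.1851, 0.2115, 0.1868, 0.2349]

π = [0.1817, 0.1851, 0.2115, 0.1868, 0.2349]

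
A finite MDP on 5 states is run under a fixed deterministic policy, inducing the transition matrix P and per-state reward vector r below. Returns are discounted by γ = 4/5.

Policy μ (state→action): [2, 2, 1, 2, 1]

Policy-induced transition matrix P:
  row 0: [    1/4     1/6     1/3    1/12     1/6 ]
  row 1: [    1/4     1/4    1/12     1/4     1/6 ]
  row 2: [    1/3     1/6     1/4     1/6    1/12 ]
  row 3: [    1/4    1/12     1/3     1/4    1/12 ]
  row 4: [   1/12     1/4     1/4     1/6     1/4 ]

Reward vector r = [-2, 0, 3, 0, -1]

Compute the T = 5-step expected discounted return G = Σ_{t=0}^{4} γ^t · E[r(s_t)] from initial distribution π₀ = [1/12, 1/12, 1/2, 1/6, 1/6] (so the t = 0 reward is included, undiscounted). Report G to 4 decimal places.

G = 1.4649

t=0: π = [0.0833, 0.0833, 0.5000, 0.1667, 0.1667], E[r] = 1.1667, γ^t·E[r] = 1.166667, running G = 1.166667
t=1: π = [0.2639, 0.1736, 0.2569, 0.1806, 0.1250], E[r] = 0.1181, γ^t·E[r] = 0.094444, running G = 1.261111
t=2: π = [0.2506, 0.1765, 0.2581, 0.1742, 0.1406], E[r] = 0.1325, γ^t·E[r] = 0.084815, running G = 1.345926
t=3: π = [0.2481, 0.1786, 0.2560, 0.1750, 0.1424], E[r] = 0.1294, γ^t·E[r] = 0.066272, running G = 1.412198
t=4: π = [0.2476, 0.1788, 0.2555, 0.1755, 0.1426], E[r] = 0.1287, γ^t·E[r] = 0.052698, running G = 1.464895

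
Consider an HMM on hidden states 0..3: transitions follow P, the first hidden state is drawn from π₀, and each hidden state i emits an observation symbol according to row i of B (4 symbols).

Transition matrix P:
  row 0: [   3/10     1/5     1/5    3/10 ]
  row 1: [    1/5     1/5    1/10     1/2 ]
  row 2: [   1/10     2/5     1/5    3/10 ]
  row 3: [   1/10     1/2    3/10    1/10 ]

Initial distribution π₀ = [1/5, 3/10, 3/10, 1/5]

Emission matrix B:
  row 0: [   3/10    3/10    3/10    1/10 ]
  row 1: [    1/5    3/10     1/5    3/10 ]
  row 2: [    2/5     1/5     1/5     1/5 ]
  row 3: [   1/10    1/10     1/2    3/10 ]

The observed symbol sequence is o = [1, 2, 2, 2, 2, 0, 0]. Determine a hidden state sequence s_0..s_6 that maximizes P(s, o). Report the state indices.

path = [1, 3, 1, 3, 1, 3, 2]

t=0: δ = [6.000e-02, 9.000e-02, 6.000e-02, 2.000e-02]  (obs o_0=1)
t=1: δ = [5.400e-03, 4.800e-03, 2.400e-03, 2.250e-02]  ψ = [0, 2, 0, 1]  (obs o_1=2)
t=2: δ = [6.750e-04, 2.250e-03, 1.350e-03, 1.200e-03]  ψ = [3, 3, 3, 1]  (obs o_2=2)
t=3: δ = [1.350e-04, 1.200e-04, 7.200e-05, 5.625e-04]  ψ = [1, 3, 3, 1]  (obs o_3=2)
t=4: δ = [1.688e-05, 5.625e-05, 3.375e-05, 3.000e-05]  ψ = [3, 3, 3, 1]  (obs o_4=2)
t=5: δ = [3.375e-06, 3.000e-06, 3.600e-06, 2.813e-06]  ψ = [1, 3, 3, 1]  (obs o_5=0)
t=6: δ = [3.038e-07, 2.880e-07, 3.375e-07, 1.500e-07]  ψ = [0, 2, 3, 1]  (obs o_6=0)
backtrack: best end state = 2; path = [1, 3, 1, 3, 1, 3, 2]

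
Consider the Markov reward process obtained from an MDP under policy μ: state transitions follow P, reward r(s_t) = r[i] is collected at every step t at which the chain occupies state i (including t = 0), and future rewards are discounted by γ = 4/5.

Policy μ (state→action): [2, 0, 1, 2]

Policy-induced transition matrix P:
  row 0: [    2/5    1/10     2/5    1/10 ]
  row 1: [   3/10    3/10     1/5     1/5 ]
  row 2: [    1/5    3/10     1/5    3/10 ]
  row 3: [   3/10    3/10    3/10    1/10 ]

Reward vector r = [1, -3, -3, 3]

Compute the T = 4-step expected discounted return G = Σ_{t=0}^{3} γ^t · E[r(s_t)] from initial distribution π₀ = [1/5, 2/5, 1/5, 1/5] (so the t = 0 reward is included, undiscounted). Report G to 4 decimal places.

G = -2.3988

t=0: π = [0.2000, 0.4000, 0.2000, 0.2000], E[r] = -1.0000, γ^t·E[r] = -1.000000, running G = -1.000000
t=1: π = [0.3000, 0.2600, 0.2600, 0.1800], E[r] = -0.7200, γ^t·E[r] = -0.576000, running G = -1.576000
t=2: π = [0.3040, 0.2400, 0.2780, 0.1780], E[r] = -0.7160, γ^t·E[r] = -0.458240, running G = -2.034240
t=3: π = [0.3026, 0.2392, 0.2786, 0.1796], E[r] = -0.7120, γ^t·E[r] = -0.364544, running G = -2.398784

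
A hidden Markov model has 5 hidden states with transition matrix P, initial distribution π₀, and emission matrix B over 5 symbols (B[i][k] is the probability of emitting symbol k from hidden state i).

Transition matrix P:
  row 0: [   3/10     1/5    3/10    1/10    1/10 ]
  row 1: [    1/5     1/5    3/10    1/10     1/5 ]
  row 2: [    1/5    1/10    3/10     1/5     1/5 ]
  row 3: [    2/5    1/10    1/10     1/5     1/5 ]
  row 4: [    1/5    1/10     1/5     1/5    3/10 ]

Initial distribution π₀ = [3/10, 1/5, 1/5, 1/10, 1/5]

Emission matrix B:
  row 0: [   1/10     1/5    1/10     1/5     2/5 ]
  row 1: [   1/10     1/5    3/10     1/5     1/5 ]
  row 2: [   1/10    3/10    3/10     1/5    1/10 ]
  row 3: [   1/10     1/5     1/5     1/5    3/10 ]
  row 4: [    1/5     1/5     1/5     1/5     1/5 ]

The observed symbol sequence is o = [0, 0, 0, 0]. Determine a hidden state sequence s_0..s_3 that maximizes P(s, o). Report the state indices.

path = [4, 4, 4, 4]

t=0: δ = [3.000e-02, 2.000e-02, 2.000e-02, 1.000e-02, 4.000e-02]  (obs o_0=0)
t=1: δ = [9.000e-04, 6.000e-04, 9.000e-04, 8.000e-04, 2.400e-03]  ψ = [0, 0, 0, 4, 4]  (obs o_1=0)
t=2: δ = [4.800e-05, 2.400e-05, 4.800e-05, 4.800e-05, 1.440e-04]  ψ = [4, 4, 4, 4, 4]  (obs o_2=0)
t=3: δ = [2.880e-06, 1.440e-06, 2.880e-06, 2.880e-06, 8.640e-06]  ψ = [4, 4, 4, 4, 4]  (obs o_3=0)
backtrack: best end state = 4; path = [4, 4, 4, 4]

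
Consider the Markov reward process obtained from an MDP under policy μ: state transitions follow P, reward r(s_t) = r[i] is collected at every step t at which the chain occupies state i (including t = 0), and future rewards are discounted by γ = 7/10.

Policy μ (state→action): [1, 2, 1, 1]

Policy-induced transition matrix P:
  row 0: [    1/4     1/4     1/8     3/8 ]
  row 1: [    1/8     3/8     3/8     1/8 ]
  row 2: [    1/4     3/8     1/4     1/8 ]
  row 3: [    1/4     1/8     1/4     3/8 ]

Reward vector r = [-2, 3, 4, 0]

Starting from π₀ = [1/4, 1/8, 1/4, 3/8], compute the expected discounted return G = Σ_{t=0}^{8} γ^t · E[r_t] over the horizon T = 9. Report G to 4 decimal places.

t=0: π = [0.2500, 0.1250, 0.2500, 0.3750], E[r] = 0.8750, γ^t·E[r] = 0.875000, running G = 0.875000
t=1: π = [0.2344, 0.2500, 0.2344, 0.2813], E[r] = 1.2188, γ^t·E[r] = 0.853125, running G = 1.728125
t=2: π = [0.2188, 0.2754, 0.2520, 0.2539], E[r] = 1.3965, γ^t·E[r] = 0.684277, running G = 2.412402
t=3: π = [0.2156, 0.2842, 0.2571, 0.2432], E[r] = 1.4497, γ^t·E[r] = 0.497250, running G = 2.909652
t=4: π = [0.2145, 0.2873, 0.2586, 0.2397], E[r] = 1.4671, γ^t·E[r] = 0.352259, running G = 3.261910
t=5: π = [0.2141, 0.2883, 0.2591, 0.2385], E[r] = 1.4730, γ^t·E[r] = 0.247570, running G = 3.509480
t=6: π = [0.2140, 0.2886, 0.2593, 0.2382], E[r] = 1.4750, γ^t·E[r] = 0.173528, running G = 3.683008
t=7: π = [0.2139, 0.2887, 0.2593, 0.2380], E[r] = 1.4756, γ^t·E[r] = 0.121523, running G = 3.804531
t=8: π = [0.2139, 0.2888, 0.2593, 0.2380], E[r] = 1.4758, γ^t·E[r] = 0.085079, running G = 3.889610

G = 3.8896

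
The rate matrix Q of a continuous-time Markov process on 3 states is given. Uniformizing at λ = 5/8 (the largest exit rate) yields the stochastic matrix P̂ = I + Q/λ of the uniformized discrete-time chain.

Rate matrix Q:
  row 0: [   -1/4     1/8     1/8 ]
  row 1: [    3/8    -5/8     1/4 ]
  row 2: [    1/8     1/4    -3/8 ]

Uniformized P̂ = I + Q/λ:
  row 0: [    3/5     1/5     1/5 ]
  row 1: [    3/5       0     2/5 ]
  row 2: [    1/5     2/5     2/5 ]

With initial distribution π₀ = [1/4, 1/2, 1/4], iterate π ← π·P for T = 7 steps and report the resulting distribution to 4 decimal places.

t=0: π = [0.2500, 0.5000, 0.2500]
t=1: π = [0.5000, 0.1500, 0.3500]
t=2: π = [0.4600, 0.2400, 0.3000]
t=3: π = [0.4800, 0.2120, 0.3080]
t=4: π = [0.4768, 0.2192, 0.3040]
t=5: π = [0.4784, 0.2170, 0.3046]
t=6: π = [0.4781, 0.2175, 0.3043]
t=7: π = [0.4783, 0.2174, 0.3044]

π = [0.4783, 0.2174, 0.3044]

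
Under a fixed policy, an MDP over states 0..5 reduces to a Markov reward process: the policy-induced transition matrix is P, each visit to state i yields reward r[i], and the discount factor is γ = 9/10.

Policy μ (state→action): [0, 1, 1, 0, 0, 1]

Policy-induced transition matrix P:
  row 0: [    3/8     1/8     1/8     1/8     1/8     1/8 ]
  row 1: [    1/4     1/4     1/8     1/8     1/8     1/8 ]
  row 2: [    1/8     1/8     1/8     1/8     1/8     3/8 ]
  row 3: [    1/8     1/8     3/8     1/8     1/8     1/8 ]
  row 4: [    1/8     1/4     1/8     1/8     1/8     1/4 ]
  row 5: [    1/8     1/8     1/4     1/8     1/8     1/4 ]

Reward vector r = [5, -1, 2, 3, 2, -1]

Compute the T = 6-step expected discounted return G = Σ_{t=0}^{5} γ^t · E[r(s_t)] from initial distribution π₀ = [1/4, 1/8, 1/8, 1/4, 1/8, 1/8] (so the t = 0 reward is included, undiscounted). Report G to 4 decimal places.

t=0: π = [0.2500, 0.1250, 0.1250, 0.2500, 0.1250, 0.1250], E[r] = 2.2500, γ^t·E[r] = 2.250000, running G = 2.250000
t=1: π = [0.2031, 0.1563, 0.2031, 0.1250, 0.1250, 0.1875], E[r] = 1.7031, γ^t·E[r] = 1.532813, running G = 3.782813
t=2: π = [0.1953, 0.1602, 0.1797, 0.1250, 0.1250, 0.2148], E[r] = 1.5859, γ^t·E[r] = 1.284609, running G = 5.067422
t=3: π = [0.1938, 0.1606, 0.1831, 0.1250, 0.1250, 0.2124], E[r] = 1.5874, γ^t·E[r] = 1.157216, running G = 6.224638
t=4: π = [0.1935, 0.1607, 0.1828, 0.1250, 0.1250, 0.2130], E[r] = 1.5847, γ^t·E[r] = 1.039693, running G = 7.264331
t=5: π = [0.1935, 0.1607, 0.1829, 0.1250, 0.1250, 0.2129], E[r] = 1.5844, γ^t·E[r] = 0.935602, running G = 8.199933

G = 8.1999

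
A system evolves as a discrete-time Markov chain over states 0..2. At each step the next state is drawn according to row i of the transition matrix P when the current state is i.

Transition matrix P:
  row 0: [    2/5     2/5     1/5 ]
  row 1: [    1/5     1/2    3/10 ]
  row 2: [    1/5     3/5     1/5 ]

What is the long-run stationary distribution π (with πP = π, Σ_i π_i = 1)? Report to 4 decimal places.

π = [0.2500, 0.5000, 0.2500]

Balance equations π_j = Σ_i π_i·P[i][j]:
  π_0 = 2/5·π_0 + 1/5·π_1 + 1/5·π_2
  π_1 = 2/5·π_0 + 1/2·π_1 + 3/5·π_2
  normalize: π_0 + π_1 + π_2 = 1
Solving the linear system gives exactly π = [1/4, 1/2, 1/4].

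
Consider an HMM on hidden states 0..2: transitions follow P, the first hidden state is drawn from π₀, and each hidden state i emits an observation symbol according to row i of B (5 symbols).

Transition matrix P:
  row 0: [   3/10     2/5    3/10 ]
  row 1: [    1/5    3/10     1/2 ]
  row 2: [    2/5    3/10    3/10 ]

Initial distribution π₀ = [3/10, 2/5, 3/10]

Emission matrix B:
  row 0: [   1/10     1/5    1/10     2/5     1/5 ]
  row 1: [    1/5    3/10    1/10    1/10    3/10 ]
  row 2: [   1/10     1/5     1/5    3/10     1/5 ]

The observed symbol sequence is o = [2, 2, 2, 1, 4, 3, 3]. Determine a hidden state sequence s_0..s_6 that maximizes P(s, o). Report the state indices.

t=0: δ = [3.000e-02, 4.000e-02, 6.000e-02]  (obs o_0=2)
t=1: δ = [2.400e-03, 1.800e-03, 4.000e-03]  ψ = [2, 2, 1]  (obs o_1=2)
t=2: δ = [1.600e-04, 1.200e-04, 2.400e-04]  ψ = [2, 2, 2]  (obs o_2=2)
t=3: δ = [1.920e-05, 2.160e-05, 1.440e-05]  ψ = [2, 2, 2]  (obs o_3=1)
t=4: δ = [1.152e-06, 2.304e-06, 2.160e-06]  ψ = [0, 0, 1]  (obs o_4=4)
t=5: δ = [3.456e-07, 6.912e-08, 3.456e-07]  ψ = [2, 1, 1]  (obs o_5=3)
t=6: δ = [5.530e-08, 1.382e-08, 3.110e-08]  ψ = [2, 0, 0]  (obs o_6=3)
backtrack: best end state = 0; path = [1, 2, 2, 0, 1, 2, 0]

path = [1, 2, 2, 0, 1, 2, 0]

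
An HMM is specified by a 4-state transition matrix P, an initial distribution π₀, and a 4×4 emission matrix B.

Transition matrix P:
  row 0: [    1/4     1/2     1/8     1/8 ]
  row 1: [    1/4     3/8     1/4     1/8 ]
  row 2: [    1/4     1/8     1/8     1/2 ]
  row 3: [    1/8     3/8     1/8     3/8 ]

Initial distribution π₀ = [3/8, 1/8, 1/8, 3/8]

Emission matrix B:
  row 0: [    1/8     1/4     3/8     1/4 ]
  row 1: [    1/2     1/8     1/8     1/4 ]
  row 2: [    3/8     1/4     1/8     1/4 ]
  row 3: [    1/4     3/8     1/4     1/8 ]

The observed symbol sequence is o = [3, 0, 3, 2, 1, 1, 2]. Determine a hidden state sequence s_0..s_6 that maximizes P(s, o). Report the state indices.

t=0: δ = [9.375e-02, 3.125e-02, 3.125e-02, 4.688e-02]  (obs o_0=3)
t=1: δ = [2.930e-03, 2.344e-02, 4.395e-03, 4.395e-03]  ψ = [0, 0, 0, 3]  (obs o_1=0)
t=2: δ = [1.465e-03, 2.197e-03, 1.465e-03, 3.662e-04]  ψ = [1, 1, 1, 1]  (obs o_2=3)
t=3: δ = [2.060e-04, 1.030e-04, 6.866e-05, 1.831e-04]  ψ = [1, 1, 1, 2]  (obs o_3=2)
t=4: δ = [1.287e-05, 1.287e-05, 6.437e-06, 2.575e-05]  ψ = [0, 0, 0, 3]  (obs o_4=1)
t=5: δ = [8.047e-07, 1.207e-06, 8.047e-07, 3.621e-06]  ψ = [0, 3, 1, 3]  (obs o_5=1)
t=6: δ = [1.697e-07, 1.697e-07, 5.658e-08, 3.395e-07]  ψ = [3, 3, 3, 3]  (obs o_6=2)
backtrack: best end state = 3; path = [0, 1, 2, 3, 3, 3, 3]

path = [0, 1, 2, 3, 3, 3, 3]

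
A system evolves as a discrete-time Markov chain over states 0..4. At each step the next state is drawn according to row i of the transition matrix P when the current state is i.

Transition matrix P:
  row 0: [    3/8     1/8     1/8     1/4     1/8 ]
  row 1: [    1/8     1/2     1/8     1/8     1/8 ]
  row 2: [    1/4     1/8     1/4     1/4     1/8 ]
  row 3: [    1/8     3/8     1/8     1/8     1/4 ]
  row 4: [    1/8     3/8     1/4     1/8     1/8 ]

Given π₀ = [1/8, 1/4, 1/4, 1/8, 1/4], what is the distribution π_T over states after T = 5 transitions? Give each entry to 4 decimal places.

t=0: π = [0.1250, 0.2500, 0.2500, 0.1250, 0.2500]
t=1: π = [0.1875, 0.3125, 0.1875, 0.1719, 0.1406]
t=2: π = [0.1953, 0.3203, 0.1660, 0.1719, 0.1465]
t=3: π = [0.1946, 0.3247, 0.1641, 0.1702, 0.1465]
t=4: π = [0.1942, 0.3259, 0.1638, 0.1698, 0.1463]
t=5: π = [0.1940, 0.3262, 0.1638, 0.1697, 0.1462]

π = [0.1940, 0.3262, 0.1638, 0.1697, 0.1462]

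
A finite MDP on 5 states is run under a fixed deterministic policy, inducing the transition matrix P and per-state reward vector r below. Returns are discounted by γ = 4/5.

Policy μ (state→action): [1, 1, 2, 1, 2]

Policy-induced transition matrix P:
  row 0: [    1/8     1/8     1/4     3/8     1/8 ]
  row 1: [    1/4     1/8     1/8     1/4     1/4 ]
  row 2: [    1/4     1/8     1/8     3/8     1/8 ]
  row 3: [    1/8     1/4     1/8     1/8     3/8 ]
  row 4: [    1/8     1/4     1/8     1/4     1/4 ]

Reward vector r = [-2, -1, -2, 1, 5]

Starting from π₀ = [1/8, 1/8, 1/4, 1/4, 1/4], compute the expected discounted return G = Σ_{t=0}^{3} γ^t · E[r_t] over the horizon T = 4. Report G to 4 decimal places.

G = 1.8875

t=0: π = [0.1250, 0.1250, 0.2500, 0.2500, 0.2500], E[r] = 0.6250, γ^t·E[r] = 0.625000, running G = 0.625000
t=1: π = [0.1719, 0.1875, 0.1406, 0.2656, 0.2344], E[r] = 0.6250, γ^t·E[r] = 0.500000, running G = 1.125000
t=2: π = [0.1660, 0.1875, 0.1465, 0.2559, 0.2441], E[r] = 0.6641, γ^t·E[r] = 0.425000, running G = 1.550000
t=3: π = [0.1667, 0.1875, 0.1458, 0.2571, 0.2429], E[r] = 0.6592, γ^t·E[r] = 0.337500, running G = 1.887500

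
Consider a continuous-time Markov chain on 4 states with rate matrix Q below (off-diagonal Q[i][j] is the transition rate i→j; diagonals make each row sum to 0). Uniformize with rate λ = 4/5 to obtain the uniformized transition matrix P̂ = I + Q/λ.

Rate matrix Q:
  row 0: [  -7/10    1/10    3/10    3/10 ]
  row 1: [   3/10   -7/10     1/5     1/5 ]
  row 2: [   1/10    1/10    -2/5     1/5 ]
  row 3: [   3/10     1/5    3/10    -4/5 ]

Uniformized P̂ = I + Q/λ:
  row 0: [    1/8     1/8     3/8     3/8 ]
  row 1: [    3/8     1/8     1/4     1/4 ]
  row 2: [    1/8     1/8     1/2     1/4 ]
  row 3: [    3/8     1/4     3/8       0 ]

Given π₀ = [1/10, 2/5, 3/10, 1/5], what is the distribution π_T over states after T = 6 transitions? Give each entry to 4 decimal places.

t=0: π = [0.1000, 0.4000, 0.3000, 0.2000]
t=1: π = [0.2750, 0.1500, 0.3625, 0.2125]
t=2: π = [0.2156, 0.1516, 0.4016, 0.2313]
t=3: π = [0.2207, 0.1539, 0.4063, 0.2191]
t=4: π = [0.2183, 0.1524, 0.4065, 0.2228]
t=5: π = [0.2188, 0.1529, 0.4068, 0.2216]
t=6: π = [0.2186, 0.1527, 0.4067, 0.2220]

π = [0.2186, 0.1527, 0.4067, 0.2220]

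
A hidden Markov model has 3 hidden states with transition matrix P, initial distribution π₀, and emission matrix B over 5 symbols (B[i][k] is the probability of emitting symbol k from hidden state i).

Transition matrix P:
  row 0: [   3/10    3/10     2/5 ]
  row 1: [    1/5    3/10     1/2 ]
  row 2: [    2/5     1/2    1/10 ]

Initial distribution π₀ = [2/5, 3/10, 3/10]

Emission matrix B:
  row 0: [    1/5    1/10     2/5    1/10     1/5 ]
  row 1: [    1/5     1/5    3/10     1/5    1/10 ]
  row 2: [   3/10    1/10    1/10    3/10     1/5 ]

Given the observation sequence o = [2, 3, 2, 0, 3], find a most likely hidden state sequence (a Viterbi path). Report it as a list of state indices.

path = [0, 2, 1, 2, 1]

t=0: δ = [1.600e-01, 9.000e-02, 3.000e-02]  (obs o_0=2)
t=1: δ = [4.800e-03, 9.600e-03, 1.920e-02]  ψ = [0, 0, 0]  (obs o_1=3)
t=2: δ = [3.072e-03, 2.880e-03, 4.800e-04]  ψ = [2, 2, 1]  (obs o_2=2)
t=3: δ = [1.843e-04, 1.843e-04, 4.320e-04]  ψ = [0, 0, 1]  (obs o_3=0)
t=4: δ = [1.728e-05, 4.320e-05, 2.765e-05]  ψ = [2, 2, 1]  (obs o_4=3)
backtrack: best end state = 1; path = [0, 2, 1, 2, 1]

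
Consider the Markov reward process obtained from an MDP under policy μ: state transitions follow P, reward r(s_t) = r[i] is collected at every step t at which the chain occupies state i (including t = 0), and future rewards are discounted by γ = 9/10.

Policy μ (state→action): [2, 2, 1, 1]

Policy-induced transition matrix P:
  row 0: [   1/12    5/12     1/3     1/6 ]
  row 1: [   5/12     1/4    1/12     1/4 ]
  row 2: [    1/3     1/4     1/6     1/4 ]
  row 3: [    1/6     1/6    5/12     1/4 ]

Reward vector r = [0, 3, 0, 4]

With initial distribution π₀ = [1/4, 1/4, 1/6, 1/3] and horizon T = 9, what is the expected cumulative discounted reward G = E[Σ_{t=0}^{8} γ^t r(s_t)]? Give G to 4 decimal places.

G = 10.9510

t=0: π = [0.2500, 0.2500, 0.1667, 0.3333], E[r] = 2.0833, γ^t·E[r] = 2.083333, running G = 2.083333
t=1: π = [0.2361, 0.2639, 0.2708, 0.2292], E[r] = 1.7083, γ^t·E[r] = 1.537500, running G = 3.620833
t=2: π = [0.2581, 0.2703, 0.2413, 0.2303], E[r] = 1.7321, γ^t·E[r] = 1.402969, running G = 5.023802
t=3: π = [0.2529, 0.2738, 0.2447, 0.2285], E[r] = 1.7354, γ^t·E[r] = 1.265133, running G = 6.288935
t=4: π = [0.2548, 0.2731, 0.2431, 0.2289], E[r] = 1.7350, γ^t·E[r] = 1.138356, running G = 7.427291
t=5: π = [0.2542, 0.2734, 0.2436, 0.2288], E[r] = 1.7352, γ^t·E[r] = 1.024643, running G = 8.451934
t=6: π = [0.2544, 0.2733, 0.2434, 0.2288], E[r] = 1.7352, γ^t·E[r] = 0.922146, running G = 9.374080
t=7: π = [0.2544, 0.2733, 0.2435, 0.2288], E[r] = 1.7352, γ^t·E[r] = 0.829942, running G = 10.204022
t=8: π = [0.2544, 0.2733, 0.2435, 0.2288], E[r] = 1.7352, γ^t·E[r] = 0.746945, running G = 10.950966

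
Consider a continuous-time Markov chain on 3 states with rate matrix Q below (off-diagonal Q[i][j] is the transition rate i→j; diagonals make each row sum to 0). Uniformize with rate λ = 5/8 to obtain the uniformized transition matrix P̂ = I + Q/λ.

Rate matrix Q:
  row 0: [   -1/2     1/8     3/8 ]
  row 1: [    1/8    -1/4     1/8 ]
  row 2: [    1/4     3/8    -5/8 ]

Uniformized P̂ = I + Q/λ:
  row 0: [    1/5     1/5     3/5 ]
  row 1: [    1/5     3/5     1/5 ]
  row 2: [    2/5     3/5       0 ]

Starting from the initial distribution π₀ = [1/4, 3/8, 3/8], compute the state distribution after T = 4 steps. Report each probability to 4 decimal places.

t=0: π = [0.2500, 0.3750, 0.3750]
t=1: π = [0.2750, 0.5000, 0.2250]
t=2: π = [0.2450, 0.4900, 0.2650]
t=3: π = [0.2530, 0.5020, 0.2450]
t=4: π = [0.2490, 0.4988, 0.2522]

π = [0.2490, 0.4988, 0.2522]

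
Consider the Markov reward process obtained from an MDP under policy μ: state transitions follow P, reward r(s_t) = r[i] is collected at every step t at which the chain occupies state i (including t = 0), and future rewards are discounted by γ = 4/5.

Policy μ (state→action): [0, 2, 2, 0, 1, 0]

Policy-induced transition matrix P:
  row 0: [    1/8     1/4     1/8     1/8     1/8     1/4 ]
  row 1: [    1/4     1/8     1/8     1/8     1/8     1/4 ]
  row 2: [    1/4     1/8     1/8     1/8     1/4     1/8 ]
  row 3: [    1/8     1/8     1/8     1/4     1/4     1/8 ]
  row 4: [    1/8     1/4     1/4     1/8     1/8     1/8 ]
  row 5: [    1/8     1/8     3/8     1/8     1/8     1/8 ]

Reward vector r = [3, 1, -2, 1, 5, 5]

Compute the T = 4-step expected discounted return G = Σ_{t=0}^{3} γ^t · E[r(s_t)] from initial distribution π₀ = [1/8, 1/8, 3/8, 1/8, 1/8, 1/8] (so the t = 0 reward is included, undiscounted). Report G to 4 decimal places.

t=0: π = [0.1250, 0.1250, 0.3750, 0.1250, 0.1250, 0.1250], E[r] = 1.1250, γ^t·E[r] = 1.125000, running G = 1.125000
t=1: π = [0.1875, 0.1563, 0.1719, 0.1406, 0.1875, 0.1563], E[r] = 2.2344, γ^t·E[r] = 1.787500, running G = 2.912500
t=2: π = [0.1660, 0.1719, 0.1875, 0.1426, 0.1641, 0.1680], E[r] = 2.0977, γ^t·E[r] = 1.342500, running G = 4.255000
t=3: π = [0.1699, 0.1663, 0.1875, 0.1428, 0.1663, 0.1672], E[r] = 2.1113, γ^t·E[r] = 1.081000, running G = 5.336000

G = 5.3360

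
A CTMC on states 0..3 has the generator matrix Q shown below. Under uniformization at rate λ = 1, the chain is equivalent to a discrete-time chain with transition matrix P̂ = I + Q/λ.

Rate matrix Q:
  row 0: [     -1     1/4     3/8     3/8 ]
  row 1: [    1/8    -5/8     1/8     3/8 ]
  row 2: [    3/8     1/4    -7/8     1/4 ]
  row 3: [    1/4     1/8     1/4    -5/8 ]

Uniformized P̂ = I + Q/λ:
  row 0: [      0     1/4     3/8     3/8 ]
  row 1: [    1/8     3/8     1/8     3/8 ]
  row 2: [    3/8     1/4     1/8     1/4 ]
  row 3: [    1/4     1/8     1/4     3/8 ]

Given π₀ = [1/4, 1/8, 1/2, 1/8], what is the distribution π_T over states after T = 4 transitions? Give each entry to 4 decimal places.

π = [0.1970, 0.2362, 0.2187, 0.3481]

t=0: π = [0.2500, 0.1250, 0.5000, 0.1250]
t=1: π = [0.2344, 0.2500, 0.2031, 0.3125]
t=2: π = [0.1855, 0.2422, 0.2227, 0.3496]
t=3: π = [0.2012, 0.2366, 0.2151, 0.3472]
t=4: π = [0.1970, 0.2362, 0.2187, 0.3481]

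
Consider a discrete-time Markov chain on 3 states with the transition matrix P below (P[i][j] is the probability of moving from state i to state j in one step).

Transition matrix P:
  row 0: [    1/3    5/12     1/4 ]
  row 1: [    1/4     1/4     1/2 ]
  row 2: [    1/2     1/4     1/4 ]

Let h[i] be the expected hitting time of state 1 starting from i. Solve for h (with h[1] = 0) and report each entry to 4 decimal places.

First-step conditioning: h[1] = 0; for i ≠ 1, h[i] = 1 + Σ_k P[i][k]·h[k].
  h[0] = 1 + 1/3·h[0] + 1/4·h[2]
  h[2] = 1 + 1/2·h[0] + 1/4·h[2]
Solving the 2×2 linear system over states ≠ 1 gives exactly h = [8/3, 0, 28/9] (h[1] = 0 is the target).

h = [2.6667, 0.0000, 3.1111]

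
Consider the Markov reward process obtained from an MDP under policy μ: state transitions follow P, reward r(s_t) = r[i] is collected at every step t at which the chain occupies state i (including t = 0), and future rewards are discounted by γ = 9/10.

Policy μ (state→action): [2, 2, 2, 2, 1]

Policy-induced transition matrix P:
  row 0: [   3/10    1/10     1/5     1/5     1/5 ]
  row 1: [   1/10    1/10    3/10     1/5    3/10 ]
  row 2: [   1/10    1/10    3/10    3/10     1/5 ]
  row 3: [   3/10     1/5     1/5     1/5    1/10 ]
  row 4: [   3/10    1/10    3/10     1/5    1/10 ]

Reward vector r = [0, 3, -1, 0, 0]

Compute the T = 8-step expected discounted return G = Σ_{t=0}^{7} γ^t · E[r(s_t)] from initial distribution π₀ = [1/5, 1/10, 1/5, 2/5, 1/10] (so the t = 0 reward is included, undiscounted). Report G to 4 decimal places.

t=0: π = [0.2000, 0.1000, 0.2000, 0.4000, 0.1000], E[r] = 0.1000, γ^t·E[r] = 0.100000, running G = 0.100000
t=1: π = [0.2400, 0.1400, 0.2400, 0.2200, 0.1600], E[r] = 0.1800, γ^t·E[r] = 0.162000, running G = 0.262000
t=2: π = [0.2240, 0.1220, 0.2540, 0.2240, 0.1760], E[r] = 0.1120, γ^t·E[r] = 0.090720, running G = 0.352720
t=3: π = [0.2248, 0.1224, 0.2552, 0.2254, 0.1722], E[r] = 0.1120, γ^t·E[r] = 0.081648, running G = 0.434368
t=4: π = [0.2245, 0.1225, 0.2550, 0.2255, 0.1725], E[r] = 0.1126, γ^t·E[r] = 0.073903, running G = 0.508271
t=5: π = [0.2245, 0.1226, 0.2550, 0.2255, 0.1725], E[r] = 0.1127, γ^t·E[r] = 0.066522, running G = 0.574793
t=6: π = [0.2245, 0.1225, 0.2550, 0.2255, 0.1725], E[r] = 0.1126, γ^t·E[r] = 0.059866, running G = 0.634660
t=7: π = [0.2245, 0.1226, 0.2550, 0.2255, 0.1725], E[r] = 0.1126, γ^t·E[r] = 0.053880, running G = 0.688539

G = 0.6885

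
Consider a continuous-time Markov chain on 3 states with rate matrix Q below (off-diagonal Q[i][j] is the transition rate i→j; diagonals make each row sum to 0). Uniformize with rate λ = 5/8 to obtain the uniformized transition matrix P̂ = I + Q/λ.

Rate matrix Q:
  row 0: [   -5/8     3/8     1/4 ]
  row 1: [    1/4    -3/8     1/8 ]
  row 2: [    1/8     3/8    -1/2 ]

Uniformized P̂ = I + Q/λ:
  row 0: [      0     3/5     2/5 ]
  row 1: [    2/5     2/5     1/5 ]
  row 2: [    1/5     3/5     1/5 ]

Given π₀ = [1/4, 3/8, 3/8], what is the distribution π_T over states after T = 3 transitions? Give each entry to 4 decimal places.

π = [0.2470, 0.5010, 0.2520]

t=0: π = [0.2500, 0.3750, 0.3750]
t=1: π = [0.2250, 0.5250, 0.2500]
t=2: π = [0.2600, 0.4950, 0.2450]
t=3: π = [0.2470, 0.5010, 0.2520]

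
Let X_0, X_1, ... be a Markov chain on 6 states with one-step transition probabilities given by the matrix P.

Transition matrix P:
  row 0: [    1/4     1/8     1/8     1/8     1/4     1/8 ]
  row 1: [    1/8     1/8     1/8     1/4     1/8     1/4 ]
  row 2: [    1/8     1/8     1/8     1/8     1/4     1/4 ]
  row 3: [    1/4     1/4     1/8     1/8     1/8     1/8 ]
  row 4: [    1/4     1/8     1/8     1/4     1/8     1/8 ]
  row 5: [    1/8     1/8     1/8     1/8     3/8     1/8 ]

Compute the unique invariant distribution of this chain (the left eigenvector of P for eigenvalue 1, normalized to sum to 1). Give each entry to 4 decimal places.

Balance equations π_j = Σ_i π_i·P[i][j]:
  π_0 = 1/4·π_0 + 1/8·π_1 + 1/8·π_2 + 1/4·π_3 + 1/4·π_4 + 1/8·π_5
  π_1 = 1/8·π_0 + 1/8·π_1 + 1/8·π_2 + 1/4·π_3 + 1/8·π_4 + 1/8·π_5
  π_2 = 1/8·π_0 + 1/8·π_1 + 1/8·π_2 + 1/8·π_3 + 1/8·π_4 + 1/8·π_5
  π_3 = 1/8·π_0 + 1/4·π_1 + 1/8·π_2 + 1/8·π_3 + 1/4·π_4 + 1/8·π_5
  π_4 = 1/4·π_0 + 1/8·π_1 + 1/4·π_2 + 1/8·π_3 + 1/8·π_4 + 3/8·π_5
  normalize: π_0 + π_1 + π_2 + π_3 + π_4 + π_5 = 1
Solving the linear system gives exactly π = [7233/36856, 5385/36856, 1/8, 778/4607, 7551/36856, 732/4607].

π = [0.1963, 0.1461, 0.1250, 0.1689, 0.2049, 0.1589]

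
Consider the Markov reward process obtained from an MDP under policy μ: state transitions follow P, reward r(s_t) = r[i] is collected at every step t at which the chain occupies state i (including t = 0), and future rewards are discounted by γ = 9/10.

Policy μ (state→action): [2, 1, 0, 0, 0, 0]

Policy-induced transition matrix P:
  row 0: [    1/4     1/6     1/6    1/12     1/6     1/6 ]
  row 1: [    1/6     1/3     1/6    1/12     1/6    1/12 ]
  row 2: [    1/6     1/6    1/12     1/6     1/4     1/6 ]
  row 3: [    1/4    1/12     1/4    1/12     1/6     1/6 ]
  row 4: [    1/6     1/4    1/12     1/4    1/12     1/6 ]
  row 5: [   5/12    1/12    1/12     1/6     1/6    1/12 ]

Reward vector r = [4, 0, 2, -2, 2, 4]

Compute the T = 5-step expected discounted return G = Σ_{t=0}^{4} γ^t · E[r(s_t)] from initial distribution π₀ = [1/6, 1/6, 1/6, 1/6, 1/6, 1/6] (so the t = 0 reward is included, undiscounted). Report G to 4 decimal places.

t=0: π = [0.1667, 0.1667, 0.1667, 0.1667, 0.1667, 0.1667], E[r] = 1.6667, γ^t·E[r] = 1.666667, running G = 1.666667
t=1: π = [0.2361, 0.1806, 0.1389, 0.1389, 0.1667, 0.1389], E[r] = 1.8333, γ^t·E[r] = 1.650000, running G = 3.316667
t=2: π = [0.2326, 0.1875, 0.1412, 0.1343, 0.1644, 0.1400], E[r] = 1.8333, γ^t·E[r] = 1.485000, running G = 4.801667
t=3: π = [0.2323, 0.1888, 0.1407, 0.1342, 0.1647, 0.1394], E[r] = 1.8291, γ^t·E[r] = 1.333406, running G = 6.135073
t=4: π = [0.2320, 0.1891, 0.1408, 0.1341, 0.1647, 0.1393], E[r] = 1.8281, γ^t·E[r] = 1.199412, running G = 7.334485

G = 7.3345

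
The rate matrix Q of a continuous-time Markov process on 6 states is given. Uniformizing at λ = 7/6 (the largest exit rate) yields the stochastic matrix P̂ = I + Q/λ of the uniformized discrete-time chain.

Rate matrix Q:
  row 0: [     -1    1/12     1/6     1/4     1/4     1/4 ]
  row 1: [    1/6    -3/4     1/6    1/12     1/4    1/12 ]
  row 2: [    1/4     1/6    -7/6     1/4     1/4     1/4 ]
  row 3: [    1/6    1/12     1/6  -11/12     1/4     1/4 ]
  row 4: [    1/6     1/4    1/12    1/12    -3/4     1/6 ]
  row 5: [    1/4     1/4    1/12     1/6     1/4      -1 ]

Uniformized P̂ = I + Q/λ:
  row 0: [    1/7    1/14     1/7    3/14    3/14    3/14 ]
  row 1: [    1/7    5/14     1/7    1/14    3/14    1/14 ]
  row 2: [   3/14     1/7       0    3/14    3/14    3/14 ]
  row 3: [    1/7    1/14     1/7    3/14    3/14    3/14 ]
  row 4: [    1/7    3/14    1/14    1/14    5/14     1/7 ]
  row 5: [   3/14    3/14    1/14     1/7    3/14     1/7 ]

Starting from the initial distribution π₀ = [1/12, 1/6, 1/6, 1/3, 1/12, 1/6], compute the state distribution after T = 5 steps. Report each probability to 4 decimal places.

π = [0.1613, 0.1914, 0.0995, 0.1400, 0.2500, 0.1579]

t=0: π = [0.0833, 0.1667, 0.1667, 0.3333, 0.0833, 0.1667]
t=1: π = [0.1667, 0.1667, 0.1012, 0.1667, 0.2262, 0.1726]
t=2: π = [0.1624, 0.1832, 0.0999, 0.1458, 0.2466, 0.1620]
t=3: π = [0.1616, 0.1893, 0.0994, 0.1413, 0.2495, 0.1589]
t=4: π = [0.1613, 0.1910, 0.0995, 0.1402, 0.2499, 0.1581]
t=5: π = [0.1613, 0.1914, 0.0995, 0.1400, 0.2500, 0.1579]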